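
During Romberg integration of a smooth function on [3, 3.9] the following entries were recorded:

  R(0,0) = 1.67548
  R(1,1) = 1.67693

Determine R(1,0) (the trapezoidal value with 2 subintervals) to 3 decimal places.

1.677

From R(1,1) = (4·R(1,0) − R(0,0))/3, solve for R(1,0):
4·R(1,0) = 3·1.67693 + 1.67548 = 6.70627
R(1,0) = 1.67657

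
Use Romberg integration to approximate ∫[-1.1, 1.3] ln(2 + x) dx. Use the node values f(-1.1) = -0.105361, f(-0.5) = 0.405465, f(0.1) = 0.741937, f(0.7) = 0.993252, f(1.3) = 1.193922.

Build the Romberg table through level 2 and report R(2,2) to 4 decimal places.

1.6342

R(0,0) (trapezoid, 1 panel, h=2.4000): 1.306273
R(1,0) (trapezoid, 2 panels, h=1.2000): 1.543461
R(2,0) (trapezoid, 4 panels, h=0.6000): 1.610961
R(1,1) = 1.543461 + (1.543461 − 1.306273)/3 = 1.622524
R(2,1) = 1.610961 + (1.610961 − 1.543461)/3 = 1.633461
R(2,2) = 1.633461 + (1.633461 − 1.622524)/15 = 1.634190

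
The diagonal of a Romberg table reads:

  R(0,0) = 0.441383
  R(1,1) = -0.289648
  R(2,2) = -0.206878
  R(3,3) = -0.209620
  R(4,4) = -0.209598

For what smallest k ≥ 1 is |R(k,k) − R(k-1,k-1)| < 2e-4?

k = 4

|R(1,1) − R(0,0)| = 0.731031 ≥ 2e-4
|R(2,2) − R(1,1)| = 0.082770 ≥ 2e-4
|R(3,3) − R(2,2)| = 0.002742 ≥ 2e-4
|R(4,4) − R(3,3)| = 0.000022 < 2e-4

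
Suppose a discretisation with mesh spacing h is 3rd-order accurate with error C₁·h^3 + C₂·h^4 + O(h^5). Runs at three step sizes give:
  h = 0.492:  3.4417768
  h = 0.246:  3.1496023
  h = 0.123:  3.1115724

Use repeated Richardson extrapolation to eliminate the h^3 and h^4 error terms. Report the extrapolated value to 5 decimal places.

First eliminate the h^3 term (factor 2^3 = 8):
  B₁ = (8·3.1496023 − 3.4417768)/7 = 3.1078631
  B₂ = (8·3.1115724 − 3.1496023)/7 = 3.1061396
Then eliminate the h^4 term (factor 2^4 = 16):
  (16·3.1061396 − 3.1078631)/15 = 3.1060247

3.10602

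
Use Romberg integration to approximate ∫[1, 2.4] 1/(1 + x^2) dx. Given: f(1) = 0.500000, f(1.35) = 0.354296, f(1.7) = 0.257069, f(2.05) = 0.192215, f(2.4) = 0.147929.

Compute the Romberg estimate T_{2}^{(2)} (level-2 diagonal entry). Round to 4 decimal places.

0.3906

T_{0}^{(0)} (trapezoid, 1 panel, h=1.4000): 0.453550
T_{1}^{(0)} (trapezoid, 2 panels, h=0.7000): 0.406723
T_{2}^{(0)} (trapezoid, 4 panels, h=0.3500): 0.394641
T_{1}^{(1)} = 0.406723 + (0.406723 − 0.453550)/3 = 0.391114
T_{2}^{(1)} = 0.394641 + (0.394641 − 0.406723)/3 = 0.390614
T_{2}^{(2)} = 0.390614 + (0.390614 − 0.391114)/15 = 0.390581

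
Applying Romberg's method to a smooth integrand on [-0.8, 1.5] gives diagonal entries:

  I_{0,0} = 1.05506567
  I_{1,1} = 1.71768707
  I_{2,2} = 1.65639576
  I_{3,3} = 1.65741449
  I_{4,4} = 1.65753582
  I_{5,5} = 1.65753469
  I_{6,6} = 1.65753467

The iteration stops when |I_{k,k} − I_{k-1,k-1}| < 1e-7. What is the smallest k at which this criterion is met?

|I_{1,1} − I_{0,0}| = 0.66262140 ≥ 1e-7
|I_{2,2} − I_{1,1}| = 0.06129131 ≥ 1e-7
|I_{3,3} − I_{2,2}| = 0.00101873 ≥ 1e-7
|I_{4,4} − I_{3,3}| = 0.00012133 ≥ 1e-7
|I_{5,5} − I_{4,4}| = 0.00000113 ≥ 1e-7
|I_{6,6} − I_{5,5}| = 0.00000002 < 1e-7

k = 6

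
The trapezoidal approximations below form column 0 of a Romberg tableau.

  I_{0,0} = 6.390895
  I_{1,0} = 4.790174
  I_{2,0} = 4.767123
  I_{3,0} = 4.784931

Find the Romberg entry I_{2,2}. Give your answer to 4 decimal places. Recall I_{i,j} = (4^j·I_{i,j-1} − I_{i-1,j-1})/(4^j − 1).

Richardson extrapolation on the trapezoidal column (denominator 4−1=3):
I_{1,1} = (4·4.790174 − 6.390895) / 3 = 4.256600
I_{2,1} = (4·4.767123 − 4.790174) / 3 = 4.759439
I_{2,2} = (16·4.759439 − 4.256600) / 15 = 4.792962

4.7930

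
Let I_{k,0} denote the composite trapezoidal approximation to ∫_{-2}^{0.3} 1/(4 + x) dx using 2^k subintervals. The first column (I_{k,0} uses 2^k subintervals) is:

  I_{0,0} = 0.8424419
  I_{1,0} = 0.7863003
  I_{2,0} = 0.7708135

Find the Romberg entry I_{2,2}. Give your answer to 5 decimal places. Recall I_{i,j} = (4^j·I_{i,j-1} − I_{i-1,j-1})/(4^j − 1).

0.76552

Richardson extrapolation on the trapezoidal column (denominator 4−1=3):
I_{1,1} = (4·0.7863003 − 0.8424419) / 3 = 0.7675864
I_{2,1} = 0.7708135 + (0.7708135 − 0.7863003)/3 = 0.7656512
I_{2,2} = 0.7656512 + (0.7656512 − 0.7675864)/15 = 0.7655222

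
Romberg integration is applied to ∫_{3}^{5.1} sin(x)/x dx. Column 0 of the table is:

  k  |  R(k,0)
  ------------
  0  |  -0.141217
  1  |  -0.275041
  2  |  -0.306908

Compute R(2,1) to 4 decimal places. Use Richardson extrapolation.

R(2,1) = (4·(-0.306908) − (-0.275041)) / 3 = -0.317530

-0.3175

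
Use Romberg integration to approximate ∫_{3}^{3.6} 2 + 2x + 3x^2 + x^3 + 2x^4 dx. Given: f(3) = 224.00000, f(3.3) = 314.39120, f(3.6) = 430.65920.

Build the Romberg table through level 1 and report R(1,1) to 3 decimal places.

R(0,0) (trapezoid, 1 panel, h=0.6000): 196.39776
R(1,0) (trapezoid, 2 panels, h=0.3000): 192.51624
R(1,1) = 192.51624 + (192.51624 − 196.39776)/3 = 191.22240

191.222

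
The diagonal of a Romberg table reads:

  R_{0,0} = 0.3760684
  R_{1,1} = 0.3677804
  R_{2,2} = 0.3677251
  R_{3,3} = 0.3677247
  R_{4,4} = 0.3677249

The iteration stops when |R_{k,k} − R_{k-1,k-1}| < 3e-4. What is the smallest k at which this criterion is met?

|R_{1,1} − R_{0,0}| = 0.0082880 ≥ 3e-4
|R_{2,2} − R_{1,1}| = 0.0000553 < 3e-4

k = 2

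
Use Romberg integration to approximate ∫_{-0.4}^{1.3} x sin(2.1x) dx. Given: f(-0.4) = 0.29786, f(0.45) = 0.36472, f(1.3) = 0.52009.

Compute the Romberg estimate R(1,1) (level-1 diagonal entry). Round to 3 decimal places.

R(0,0) (trapezoid, 1 panel, h=1.7000): 0.69526
R(1,0) (trapezoid, 2 panels, h=0.8500): 0.65764
R(1,1) = 0.65764 + (0.65764 − 0.69526)/3 = 0.64510

0.645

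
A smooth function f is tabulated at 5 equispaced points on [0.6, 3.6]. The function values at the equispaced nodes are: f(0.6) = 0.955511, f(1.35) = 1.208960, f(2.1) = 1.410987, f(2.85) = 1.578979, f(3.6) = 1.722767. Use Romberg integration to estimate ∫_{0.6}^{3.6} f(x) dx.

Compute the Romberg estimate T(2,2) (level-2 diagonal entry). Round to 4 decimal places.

T(0,0) (trapezoid, 1 panel, h=3.0000): 4.017417
T(1,0) (trapezoid, 2 panels, h=1.5000): 4.125189
T(2,0) (trapezoid, 4 panels, h=0.7500): 4.153549
T(1,1) = 4.125189 + (4.125189 − 4.017417)/3 = 4.161113
T(2,1) = 4.153549 + (4.153549 − 4.125189)/3 = 4.163002
T(2,2) = 4.163002 + (4.163002 − 4.161113)/15 = 4.163128

4.1631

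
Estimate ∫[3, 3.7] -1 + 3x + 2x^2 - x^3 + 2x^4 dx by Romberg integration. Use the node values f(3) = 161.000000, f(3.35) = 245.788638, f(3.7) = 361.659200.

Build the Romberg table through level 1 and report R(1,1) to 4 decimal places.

175.6783

R(0,0) (trapezoid, 1 panel, h=0.7000): 182.930720
R(1,0) (trapezoid, 2 panels, h=0.3500): 177.491383
R(1,1) = 177.491383 + (177.491383 − 182.930720)/3 = 175.678271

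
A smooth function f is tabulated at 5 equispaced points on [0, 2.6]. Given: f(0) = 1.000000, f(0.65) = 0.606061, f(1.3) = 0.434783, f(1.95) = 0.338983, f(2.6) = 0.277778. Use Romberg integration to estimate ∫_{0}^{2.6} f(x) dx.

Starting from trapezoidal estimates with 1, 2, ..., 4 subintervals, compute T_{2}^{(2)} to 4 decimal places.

T_{0}^{(0)} (trapezoid, 1 panel, h=2.6000): 1.661111
T_{1}^{(0)} (trapezoid, 2 panels, h=1.3000): 1.395774
T_{2}^{(0)} (trapezoid, 4 panels, h=0.6500): 1.312165
T_{1}^{(1)} = 1.395774 + (1.395774 − 1.661111)/3 = 1.307328
T_{2}^{(1)} = 1.312165 + (1.312165 − 1.395774)/3 = 1.284295
T_{2}^{(2)} = 1.284295 + (1.284295 − 1.307328)/15 = 1.282759

1.2828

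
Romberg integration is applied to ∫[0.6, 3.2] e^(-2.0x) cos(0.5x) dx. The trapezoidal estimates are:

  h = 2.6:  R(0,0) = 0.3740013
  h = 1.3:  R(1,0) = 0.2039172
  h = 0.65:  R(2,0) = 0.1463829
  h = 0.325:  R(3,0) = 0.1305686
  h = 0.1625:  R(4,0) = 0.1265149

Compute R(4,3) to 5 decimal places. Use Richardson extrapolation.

R(2,1) = 0.1463829 + (0.1463829 − 0.2039172)/3 = 0.1272048
R(3,1) = 0.1305686 + (0.1305686 − 0.1463829)/3 = 0.1252972
R(4,1) = (4·0.1265149 − 0.1305686) / 3 = 0.1251637
R(3,2) = 0.1252972 + (0.1252972 − 0.1272048)/15 = 0.1251700
R(4,2) = (16·0.1251637 − 0.1252972) / 15 = 0.1251548
R(4,3) = (64·0.1251548 − 0.1251700) / 63 = 0.1251546
(Column j=1 coincides with Simpson's rule on the same nodes.)

0.12515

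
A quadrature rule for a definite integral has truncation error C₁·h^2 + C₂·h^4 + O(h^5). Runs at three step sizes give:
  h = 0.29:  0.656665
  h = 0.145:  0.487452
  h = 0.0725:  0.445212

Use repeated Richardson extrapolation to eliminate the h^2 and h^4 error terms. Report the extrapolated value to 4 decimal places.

0.4311

First eliminate the h^2 term (factor 2^2 = 4):
  B₁ = (4·0.487452 − 0.656665)/3 = 0.431048
  B₂ = (4·0.445212 − 0.487452)/3 = 0.431132
Then eliminate the h^4 term (factor 2^4 = 16):
  (16·0.431132 − 0.431048)/15 = 0.431138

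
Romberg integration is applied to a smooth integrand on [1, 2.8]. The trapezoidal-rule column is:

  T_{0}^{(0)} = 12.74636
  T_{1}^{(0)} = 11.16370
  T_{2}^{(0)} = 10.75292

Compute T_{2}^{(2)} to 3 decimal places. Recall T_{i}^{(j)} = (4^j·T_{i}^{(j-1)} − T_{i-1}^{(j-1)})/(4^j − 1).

T_{1}^{(1)} = 11.16370 + (11.16370 − 12.74636)/3 = 10.63615
T_{2}^{(1)} = 10.75292 + (10.75292 − 11.16370)/3 = 10.61599
T_{2}^{(2)} = 10.61599 + (10.61599 − 10.63615)/15 = 10.61465

10.615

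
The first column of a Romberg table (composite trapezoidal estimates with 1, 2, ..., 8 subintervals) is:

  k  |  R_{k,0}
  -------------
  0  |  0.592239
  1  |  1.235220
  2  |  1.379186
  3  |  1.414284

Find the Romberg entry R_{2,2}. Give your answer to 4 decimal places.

Richardson extrapolation on the trapezoidal column (denominator 4−1=3):
R_{1,1} = 1.235220 + (1.235220 − 0.592239)/3 = 1.449547
R_{2,1} = 1.379186 + (1.379186 − 1.235220)/3 = 1.427175
R_{2,2} = (16·1.427175 − 1.449547) / 15 = 1.425684
(Column j=1 coincides with Simpson's rule on the same nodes.)

1.4257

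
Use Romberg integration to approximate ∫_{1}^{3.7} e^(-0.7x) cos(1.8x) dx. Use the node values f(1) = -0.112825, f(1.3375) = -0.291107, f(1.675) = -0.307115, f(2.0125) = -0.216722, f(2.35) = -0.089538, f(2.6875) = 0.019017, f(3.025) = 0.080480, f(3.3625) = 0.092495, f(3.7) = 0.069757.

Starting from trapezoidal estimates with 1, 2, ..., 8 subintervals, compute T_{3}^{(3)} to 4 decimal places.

T_{0}^{(0)} (trapezoid, 1 panel, h=2.7000): -0.058142
T_{1}^{(0)} (trapezoid, 2 panels, h=1.3500): -0.149947
T_{2}^{(0)} (trapezoid, 4 panels, h=0.6750): -0.227952
T_{3}^{(0)} (trapezoid, 8 panels, h=0.3375): -0.247733
T_{1}^{(1)} = -0.149947 + (-0.149947 − (-0.058142))/3 = -0.180549
T_{2}^{(1)} = -0.227952 + (-0.227952 − (-0.149947))/3 = -0.253954
T_{3}^{(1)} = -0.247733 + (-0.247733 − (-0.227952))/3 = -0.254327
T_{2}^{(2)} = -0.253954 + (-0.253954 − (-0.180549))/15 = -0.258848
T_{3}^{(2)} = -0.254327 + (-0.254327 − (-0.253954))/15 = -0.254352
T_{3}^{(3)} = -0.254352 + (-0.254352 − (-0.258848))/63 = -0.254281

-0.2543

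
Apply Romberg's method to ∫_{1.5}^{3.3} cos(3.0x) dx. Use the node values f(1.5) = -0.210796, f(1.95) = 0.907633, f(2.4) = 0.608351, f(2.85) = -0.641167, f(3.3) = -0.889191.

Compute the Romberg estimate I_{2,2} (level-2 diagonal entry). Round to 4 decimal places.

I_{0,0} (trapezoid, 1 panel, h=1.8000): -0.989988
I_{1,0} (trapezoid, 2 panels, h=0.9000): 0.052522
I_{2,0} (trapezoid, 4 panels, h=0.4500): 0.146171
I_{1,1} = 0.052522 + (0.052522 − (-0.989988))/3 = 0.400025
I_{2,1} = 0.146171 + (0.146171 − 0.052522)/3 = 0.177387
I_{2,2} = 0.177387 + (0.177387 − 0.400025)/15 = 0.162544

0.1625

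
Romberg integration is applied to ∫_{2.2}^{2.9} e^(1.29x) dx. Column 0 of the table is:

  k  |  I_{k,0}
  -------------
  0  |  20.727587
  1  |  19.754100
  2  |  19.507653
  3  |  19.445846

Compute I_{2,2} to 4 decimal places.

19.4252

I_{1,1} = (4·19.754100 − 20.727587) / 3 = 19.429604
I_{2,1} = (4·19.507653 − 19.754100) / 3 = 19.425504
I_{2,2} = 19.425504 + (19.425504 − 19.429604)/15 = 19.425231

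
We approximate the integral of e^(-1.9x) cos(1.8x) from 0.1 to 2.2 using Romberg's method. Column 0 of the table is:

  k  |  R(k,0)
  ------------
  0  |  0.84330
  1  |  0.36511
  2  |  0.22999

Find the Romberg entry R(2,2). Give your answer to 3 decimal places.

0.184

Richardson extrapolation on the trapezoidal column (denominator 4−1=3):
R(1,1) = (4·0.36511 − 0.84330) / 3 = 0.20571
R(2,1) = (4·0.22999 − 0.36511) / 3 = 0.18495
R(2,2) = (16·0.18495 − 0.20571) / 15 = 0.18357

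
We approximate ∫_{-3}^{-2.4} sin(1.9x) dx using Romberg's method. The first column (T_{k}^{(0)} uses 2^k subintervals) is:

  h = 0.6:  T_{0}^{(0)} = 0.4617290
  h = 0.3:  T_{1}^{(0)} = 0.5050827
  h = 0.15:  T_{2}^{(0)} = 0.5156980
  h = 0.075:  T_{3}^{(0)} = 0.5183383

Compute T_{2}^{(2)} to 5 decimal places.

0.51922

Richardson extrapolation on the trapezoidal column (denominator 4−1=3):
T_{1}^{(1)} = (4·0.5050827 − 0.4617290) / 3 = 0.5195339
T_{2}^{(1)} = 0.5156980 + (0.5156980 − 0.5050827)/3 = 0.5192364
T_{2}^{(2)} = 0.5192364 + (0.5192364 − 0.5195339)/15 = 0.5192166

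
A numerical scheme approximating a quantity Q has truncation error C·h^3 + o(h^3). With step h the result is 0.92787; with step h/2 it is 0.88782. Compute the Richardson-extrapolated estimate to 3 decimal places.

Extrapolated value = (8·A(h/2) − A(h)) / (8 − 1)
= (8·0.88782 − 0.92787) / 7
= 6.17469 / 7 = 0.88210

0.882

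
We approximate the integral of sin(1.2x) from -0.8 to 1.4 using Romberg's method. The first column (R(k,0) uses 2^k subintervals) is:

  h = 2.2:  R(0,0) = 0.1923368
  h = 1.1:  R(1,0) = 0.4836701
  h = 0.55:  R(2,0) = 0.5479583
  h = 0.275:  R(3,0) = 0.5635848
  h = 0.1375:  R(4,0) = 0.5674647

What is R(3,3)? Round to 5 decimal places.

0.56876

Richardson extrapolation on the trapezoidal column (denominator 4−1=3):
R(1,1) = (4·0.4836701 − 0.1923368) / 3 = 0.5807812
R(2,1) = 0.5479583 + (0.5479583 − 0.4836701)/3 = 0.5693877
R(3,1) = 0.5635848 + (0.5635848 − 0.5479583)/3 = 0.5687936
R(2,2) = (16·0.5693877 − 0.5807812) / 15 = 0.5686281
R(3,2) = 0.5687936 + (0.5687936 − 0.5693877)/15 = 0.5687540
R(3,3) = (64·0.5687540 − 0.5686281) / 63 = 0.5687560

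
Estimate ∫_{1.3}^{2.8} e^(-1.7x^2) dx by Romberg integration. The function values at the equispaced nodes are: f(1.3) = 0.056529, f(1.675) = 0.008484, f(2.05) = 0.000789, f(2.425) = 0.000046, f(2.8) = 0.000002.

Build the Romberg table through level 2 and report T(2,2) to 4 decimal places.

0.0113

T(0,0) (trapezoid, 1 panel, h=1.5000): 0.042398
T(1,0) (trapezoid, 2 panels, h=0.7500): 0.021791
T(2,0) (trapezoid, 4 panels, h=0.3750): 0.014094
T(1,1) = 0.021791 + (0.021791 − 0.042398)/3 = 0.014922
T(2,1) = 0.014094 + (0.014094 − 0.021791)/3 = 0.011528
T(2,2) = 0.011528 + (0.011528 − 0.014922)/15 = 0.011302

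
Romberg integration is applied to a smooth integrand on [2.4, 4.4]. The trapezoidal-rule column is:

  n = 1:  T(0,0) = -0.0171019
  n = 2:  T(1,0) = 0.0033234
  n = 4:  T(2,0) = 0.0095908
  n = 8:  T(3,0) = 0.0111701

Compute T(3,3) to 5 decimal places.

Richardson extrapolation on the trapezoidal column (denominator 4−1=3):
T(1,1) = (4·0.0033234 − (-0.0171019)) / 3 = 0.0101318
T(2,1) = 0.0095908 + (0.0095908 − 0.0033234)/3 = 0.0116799
T(3,1) = 0.0111701 + (0.0111701 − 0.0095908)/3 = 0.0116965
T(2,2) = (16·0.0116799 − 0.0101318) / 15 = 0.0117831
T(3,2) = 0.0116965 + (0.0116965 − 0.0116799)/15 = 0.0116976
T(3,3) = 0.0116976 + (0.0116976 − 0.0117831)/63 = 0.0116962

0.01170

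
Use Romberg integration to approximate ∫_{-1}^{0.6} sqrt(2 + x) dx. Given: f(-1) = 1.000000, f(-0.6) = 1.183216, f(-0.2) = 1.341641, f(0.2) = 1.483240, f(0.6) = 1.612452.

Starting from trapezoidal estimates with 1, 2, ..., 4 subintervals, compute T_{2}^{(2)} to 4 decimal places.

2.1282

T_{0}^{(0)} (trapezoid, 1 panel, h=1.6000): 2.089962
T_{1}^{(0)} (trapezoid, 2 panels, h=0.8000): 2.118294
T_{2}^{(0)} (trapezoid, 4 panels, h=0.4000): 2.125729
T_{1}^{(1)} = 2.118294 + (2.118294 − 2.089962)/3 = 2.127738
T_{2}^{(1)} = 2.125729 + (2.125729 − 2.118294)/3 = 2.128207
T_{2}^{(2)} = 2.128207 + (2.128207 − 2.127738)/15 = 2.128238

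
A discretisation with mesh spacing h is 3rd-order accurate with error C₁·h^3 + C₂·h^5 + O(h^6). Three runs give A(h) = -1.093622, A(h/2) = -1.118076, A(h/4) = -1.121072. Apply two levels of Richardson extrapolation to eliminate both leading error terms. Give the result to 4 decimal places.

-1.1215

First eliminate the h^3 term (factor 2^3 = 8):
  B₁ = (8·(-1.118076) − (-1.093622))/7 = -1.121569
  B₂ = (8·(-1.121072) − (-1.118076))/7 = -1.121500
Then eliminate the h^5 term (factor 2^5 = 32):
  (32·(-1.121500) − (-1.121569))/31 = -1.121498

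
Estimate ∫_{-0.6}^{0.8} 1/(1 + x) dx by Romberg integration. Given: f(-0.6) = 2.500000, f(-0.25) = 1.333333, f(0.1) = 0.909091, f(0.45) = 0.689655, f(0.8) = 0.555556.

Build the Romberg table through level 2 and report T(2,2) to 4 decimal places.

T(0,0) (trapezoid, 1 panel, h=1.4000): 2.138889
T(1,0) (trapezoid, 2 panels, h=0.7000): 1.705808
T(2,0) (trapezoid, 4 panels, h=0.3500): 1.560950
T(1,1) = 1.705808 + (1.705808 − 2.138889)/3 = 1.561448
T(2,1) = 1.560950 + (1.560950 − 1.705808)/3 = 1.512664
T(2,2) = 1.512664 + (1.512664 − 1.561448)/15 = 1.509412

1.5094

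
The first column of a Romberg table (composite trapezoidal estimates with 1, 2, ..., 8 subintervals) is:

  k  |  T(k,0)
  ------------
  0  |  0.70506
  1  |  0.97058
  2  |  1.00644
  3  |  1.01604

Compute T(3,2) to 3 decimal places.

Richardson extrapolation on the trapezoidal column (denominator 4−1=3):
T(2,1) = (4·1.00644 − 0.97058) / 3 = 1.01839
T(3,1) = 1.01604 + (1.01604 − 1.00644)/3 = 1.01924
T(3,2) = 1.01924 + (1.01924 − 1.01839)/15 = 1.01930

1.019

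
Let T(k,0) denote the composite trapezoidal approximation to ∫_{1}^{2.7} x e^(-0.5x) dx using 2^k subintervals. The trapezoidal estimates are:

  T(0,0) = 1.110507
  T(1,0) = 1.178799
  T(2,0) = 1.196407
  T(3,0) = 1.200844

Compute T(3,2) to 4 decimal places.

T(2,1) = 1.196407 + (1.196407 − 1.178799)/3 = 1.202276
T(3,1) = 1.200844 + (1.200844 − 1.196407)/3 = 1.202323
T(3,2) = 1.202323 + (1.202323 − 1.202276)/15 = 1.202326

1.2023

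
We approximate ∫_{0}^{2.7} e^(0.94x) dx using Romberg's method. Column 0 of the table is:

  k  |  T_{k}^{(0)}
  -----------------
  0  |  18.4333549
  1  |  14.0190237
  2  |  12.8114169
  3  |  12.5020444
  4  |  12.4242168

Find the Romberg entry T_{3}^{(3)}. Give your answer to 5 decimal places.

12.39823

Richardson extrapolation on the trapezoidal column (denominator 4−1=3):
T_{1}^{(1)} = (4·14.0190237 − 18.4333549) / 3 = 12.5475800
T_{2}^{(1)} = 12.8114169 + (12.8114169 − 14.0190237)/3 = 12.4088813
T_{3}^{(1)} = 12.5020444 + (12.5020444 − 12.8114169)/3 = 12.3989202
T_{2}^{(2)} = (16·12.4088813 − 12.5475800) / 15 = 12.3996347
T_{3}^{(2)} = (16·12.3989202 − 12.4088813) / 15 = 12.3982561
T_{3}^{(3)} = (64·12.3982561 − 12.3996347) / 63 = 12.3982342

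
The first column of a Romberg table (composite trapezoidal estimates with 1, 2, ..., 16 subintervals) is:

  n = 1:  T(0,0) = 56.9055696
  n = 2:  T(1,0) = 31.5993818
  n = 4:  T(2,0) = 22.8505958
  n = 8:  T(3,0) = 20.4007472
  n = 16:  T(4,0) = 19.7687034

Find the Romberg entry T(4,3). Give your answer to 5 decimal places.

Richardson extrapolation on the trapezoidal column (denominator 4−1=3):
T(2,1) = 22.8505958 + (22.8505958 − 31.5993818)/3 = 19.9343338
T(3,1) = 20.4007472 + (20.4007472 − 22.8505958)/3 = 19.5841310
T(4,1) = (4·19.7687034 − 20.4007472) / 3 = 19.5580221
T(3,2) = (16·19.5841310 − 19.9343338) / 15 = 19.5607841
T(4,2) = 19.5580221 + (19.5580221 − 19.5841310)/15 = 19.5562815
T(4,3) = 19.5562815 + (19.5562815 − 19.5607841)/63 = 19.5562100
(Column j=1 coincides with Simpson's rule on the same nodes.)

19.55621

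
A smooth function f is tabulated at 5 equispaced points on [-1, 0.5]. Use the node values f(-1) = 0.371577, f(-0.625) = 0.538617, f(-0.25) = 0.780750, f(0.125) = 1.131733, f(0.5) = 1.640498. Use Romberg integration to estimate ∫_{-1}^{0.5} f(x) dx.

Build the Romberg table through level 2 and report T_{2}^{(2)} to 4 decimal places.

1.2817

T_{0}^{(0)} (trapezoid, 1 panel, h=1.5000): 1.509056
T_{1}^{(0)} (trapezoid, 2 panels, h=0.7500): 1.340091
T_{2}^{(0)} (trapezoid, 4 panels, h=0.3750): 1.296427
T_{1}^{(1)} = 1.340091 + (1.340091 − 1.509056)/3 = 1.283769
T_{2}^{(1)} = 1.296427 + (1.296427 − 1.340091)/3 = 1.281872
T_{2}^{(2)} = 1.281872 + (1.281872 − 1.283769)/15 = 1.281746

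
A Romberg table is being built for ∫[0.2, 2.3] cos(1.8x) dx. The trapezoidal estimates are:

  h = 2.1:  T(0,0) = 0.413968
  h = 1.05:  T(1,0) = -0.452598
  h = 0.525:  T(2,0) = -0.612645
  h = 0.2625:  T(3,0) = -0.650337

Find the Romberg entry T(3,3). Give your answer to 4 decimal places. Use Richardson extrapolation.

Richardson extrapolation on the trapezoidal column (denominator 4−1=3):
T(1,1) = -0.452598 + (-0.452598 − 0.413968)/3 = -0.741453
T(2,1) = (4·(-0.612645) − (-0.452598)) / 3 = -0.665994
T(3,1) = (4·(-0.650337) − (-0.612645)) / 3 = -0.662901
T(2,2) = (16·(-0.665994) − (-0.741453)) / 15 = -0.660963
T(3,2) = (16·(-0.662901) − (-0.665994)) / 15 = -0.662695
T(3,3) = (64·(-0.662695) − (-0.660963)) / 63 = -0.662722

-0.6627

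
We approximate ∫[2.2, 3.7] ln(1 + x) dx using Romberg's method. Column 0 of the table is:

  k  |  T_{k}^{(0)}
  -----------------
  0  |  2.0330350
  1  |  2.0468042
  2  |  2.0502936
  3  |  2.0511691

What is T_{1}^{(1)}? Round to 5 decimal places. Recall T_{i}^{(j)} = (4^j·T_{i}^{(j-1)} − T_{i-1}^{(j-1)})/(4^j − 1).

T_{1}^{(1)} = 2.0468042 + (2.0468042 − 2.0330350)/3 = 2.0513939
(Column j=1 coincides with Simpson's rule on the same nodes.)

2.05139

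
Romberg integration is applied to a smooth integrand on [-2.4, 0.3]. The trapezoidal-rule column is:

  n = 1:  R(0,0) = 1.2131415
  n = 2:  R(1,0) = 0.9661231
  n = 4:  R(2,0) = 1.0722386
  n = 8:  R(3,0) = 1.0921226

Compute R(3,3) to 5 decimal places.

Richardson extrapolation on the trapezoidal column (denominator 4−1=3):
R(1,1) = (4·0.9661231 − 1.2131415) / 3 = 0.8837836
R(2,1) = (4·1.0722386 − 0.9661231) / 3 = 1.1076104
R(3,1) = 1.0921226 + (1.0921226 − 1.0722386)/3 = 1.0987506
R(2,2) = (16·1.1076104 − 0.8837836) / 15 = 1.1225322
R(3,2) = (16·1.0987506 − 1.1076104) / 15 = 1.0981599
R(3,3) = (64·1.0981599 − 1.1225322) / 63 = 1.0977730

1.09777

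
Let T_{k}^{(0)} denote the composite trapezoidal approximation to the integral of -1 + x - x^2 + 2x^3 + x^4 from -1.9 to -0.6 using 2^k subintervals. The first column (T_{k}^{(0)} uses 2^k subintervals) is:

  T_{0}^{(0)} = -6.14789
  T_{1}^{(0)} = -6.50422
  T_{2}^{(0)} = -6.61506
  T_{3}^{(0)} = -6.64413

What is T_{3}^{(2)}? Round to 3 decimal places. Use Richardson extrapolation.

-6.654

T_{2}^{(1)} = (4·(-6.61506) − (-6.50422)) / 3 = -6.65201
T_{3}^{(1)} = -6.64413 + (-6.64413 − (-6.61506))/3 = -6.65382
T_{3}^{(2)} = -6.65382 + (-6.65382 − (-6.65201))/15 = -6.65394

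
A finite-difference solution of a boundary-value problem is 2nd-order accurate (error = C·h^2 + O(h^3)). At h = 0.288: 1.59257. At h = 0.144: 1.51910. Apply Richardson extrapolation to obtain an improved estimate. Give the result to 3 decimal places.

1.495

Extrapolated value = (4·A(h/2) − A(h)) / (4 − 1)
= (4·1.51910 − 1.59257) / 3
= 4.48383 / 3 = 1.49461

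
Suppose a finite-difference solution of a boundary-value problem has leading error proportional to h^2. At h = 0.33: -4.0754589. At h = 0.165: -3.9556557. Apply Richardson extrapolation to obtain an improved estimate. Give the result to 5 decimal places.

-3.91572

The leading error scales as h^2; refining by a factor of 2 reduces it by 2^2 = 4.
Extrapolated value = (4·A(h/2) − A(h)) / (4 − 1)
= (4·(-3.9556557) − (-4.0754589)) / 3
= -11.7471639 / 3 = -3.9157213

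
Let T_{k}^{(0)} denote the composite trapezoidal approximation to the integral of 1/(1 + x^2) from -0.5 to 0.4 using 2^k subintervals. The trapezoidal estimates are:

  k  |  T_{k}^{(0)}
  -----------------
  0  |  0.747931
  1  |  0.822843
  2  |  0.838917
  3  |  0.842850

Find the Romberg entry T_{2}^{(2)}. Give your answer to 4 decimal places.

Richardson extrapolation on the trapezoidal column (denominator 4−1=3):
T_{1}^{(1)} = (4·0.822843 − 0.747931) / 3 = 0.847814
T_{2}^{(1)} = (4·0.838917 − 0.822843) / 3 = 0.844275
T_{2}^{(2)} = 0.844275 + (0.844275 − 0.847814)/15 = 0.844039

0.8440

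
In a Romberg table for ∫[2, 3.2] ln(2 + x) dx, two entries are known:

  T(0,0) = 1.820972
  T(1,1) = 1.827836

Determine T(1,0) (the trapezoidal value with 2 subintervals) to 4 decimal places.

1.8261

From T(1,1) = (4·T(1,0) − T(0,0))/3, solve for T(1,0):
4·T(1,0) = 3·1.827836 + 1.820972 = 7.304480
T(1,0) = 1.826120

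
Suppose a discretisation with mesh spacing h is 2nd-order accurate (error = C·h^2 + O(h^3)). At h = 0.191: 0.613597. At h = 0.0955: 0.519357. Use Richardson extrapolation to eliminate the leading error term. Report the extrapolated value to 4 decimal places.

The leading error scales as h^2; refining by a factor of 2 reduces it by 2^2 = 4.
Extrapolated value = (4·A(h/2) − A(h)) / (4 − 1)
= (4·0.519357 − 0.613597) / 3
= 1.463831 / 3 = 0.487944

0.4879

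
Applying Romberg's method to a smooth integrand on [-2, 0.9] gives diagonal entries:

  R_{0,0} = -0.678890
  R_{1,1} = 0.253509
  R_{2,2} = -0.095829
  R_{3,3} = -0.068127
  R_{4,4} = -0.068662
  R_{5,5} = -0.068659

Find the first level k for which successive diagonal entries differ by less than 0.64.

k = 2

|R_{1,1} − R_{0,0}| = 0.932399 ≥ 0.64
|R_{2,2} − R_{1,1}| = 0.349338 < 0.64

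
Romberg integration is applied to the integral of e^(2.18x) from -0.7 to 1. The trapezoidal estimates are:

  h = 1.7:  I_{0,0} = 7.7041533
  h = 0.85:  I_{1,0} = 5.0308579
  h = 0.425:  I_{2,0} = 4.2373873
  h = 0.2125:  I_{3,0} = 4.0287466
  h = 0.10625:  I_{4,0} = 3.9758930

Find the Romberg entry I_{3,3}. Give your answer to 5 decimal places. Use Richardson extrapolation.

3.95823

Richardson extrapolation on the trapezoidal column (denominator 4−1=3):
I_{1,1} = 5.0308579 + (5.0308579 − 7.7041533)/3 = 4.1397594
I_{2,1} = (4·4.2373873 − 5.0308579) / 3 = 3.9728971
I_{3,1} = (4·4.0287466 − 4.2373873) / 3 = 3.9591997
I_{2,2} = (16·3.9728971 − 4.1397594) / 15 = 3.9617729
I_{3,2} = 3.9591997 + (3.9591997 − 3.9728971)/15 = 3.9582865
I_{3,3} = (64·3.9582865 − 3.9617729) / 63 = 3.9582312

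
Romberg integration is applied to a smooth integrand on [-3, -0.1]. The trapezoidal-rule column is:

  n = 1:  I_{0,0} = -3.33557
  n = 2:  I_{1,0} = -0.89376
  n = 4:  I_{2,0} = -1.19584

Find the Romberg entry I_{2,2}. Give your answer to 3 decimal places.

-1.378

Richardson extrapolation on the trapezoidal column (denominator 4−1=3):
I_{1,1} = -0.89376 + (-0.89376 − (-3.33557))/3 = -0.07982
I_{2,1} = -1.19584 + (-1.19584 − (-0.89376))/3 = -1.29653
I_{2,2} = -1.29653 + (-1.29653 − (-0.07982))/15 = -1.37764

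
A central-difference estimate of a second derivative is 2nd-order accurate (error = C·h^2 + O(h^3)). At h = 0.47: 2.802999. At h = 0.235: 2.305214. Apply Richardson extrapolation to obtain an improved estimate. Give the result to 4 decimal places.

2.1393

The leading error scales as h^2; refining by a factor of 2 reduces it by 2^2 = 4.
Extrapolated value = (4·A(h/2) − A(h)) / (4 − 1)
= (4·2.305214 − 2.802999) / 3
= 6.417857 / 3 = 2.139286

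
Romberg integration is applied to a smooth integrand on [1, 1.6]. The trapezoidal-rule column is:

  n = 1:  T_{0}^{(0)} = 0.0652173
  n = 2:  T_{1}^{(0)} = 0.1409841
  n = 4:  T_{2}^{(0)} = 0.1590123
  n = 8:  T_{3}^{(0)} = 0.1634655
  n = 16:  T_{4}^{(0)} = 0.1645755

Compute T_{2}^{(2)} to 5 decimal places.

T_{1}^{(1)} = 0.1409841 + (0.1409841 − 0.0652173)/3 = 0.1662397
T_{2}^{(1)} = 0.1590123 + (0.1590123 − 0.1409841)/3 = 0.1650217
T_{2}^{(2)} = (16·0.1650217 − 0.1662397) / 15 = 0.1649405

0.16494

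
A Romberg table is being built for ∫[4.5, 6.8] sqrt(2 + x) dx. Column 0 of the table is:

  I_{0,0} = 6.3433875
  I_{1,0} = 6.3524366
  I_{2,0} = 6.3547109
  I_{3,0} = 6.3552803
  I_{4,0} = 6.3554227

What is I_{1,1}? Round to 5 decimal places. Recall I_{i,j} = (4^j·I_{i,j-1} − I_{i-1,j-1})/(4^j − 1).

6.35545

I_{1,1} = 6.3524366 + (6.3524366 − 6.3433875)/3 = 6.3554530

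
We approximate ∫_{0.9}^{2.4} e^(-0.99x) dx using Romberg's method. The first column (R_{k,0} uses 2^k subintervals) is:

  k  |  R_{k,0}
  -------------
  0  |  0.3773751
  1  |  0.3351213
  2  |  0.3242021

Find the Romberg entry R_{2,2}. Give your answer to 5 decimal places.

0.32053

R_{1,1} = (4·0.3351213 − 0.3773751) / 3 = 0.3210367
R_{2,1} = 0.3242021 + (0.3242021 − 0.3351213)/3 = 0.3205624
R_{2,2} = (16·0.3205624 − 0.3210367) / 15 = 0.3205308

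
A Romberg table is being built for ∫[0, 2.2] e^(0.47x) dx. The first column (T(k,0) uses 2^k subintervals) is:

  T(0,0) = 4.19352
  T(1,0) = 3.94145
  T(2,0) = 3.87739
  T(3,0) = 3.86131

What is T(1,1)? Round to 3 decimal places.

Richardson extrapolation on the trapezoidal column (denominator 4−1=3):
T(1,1) = (4·3.94145 − 4.19352) / 3 = 3.85743

3.857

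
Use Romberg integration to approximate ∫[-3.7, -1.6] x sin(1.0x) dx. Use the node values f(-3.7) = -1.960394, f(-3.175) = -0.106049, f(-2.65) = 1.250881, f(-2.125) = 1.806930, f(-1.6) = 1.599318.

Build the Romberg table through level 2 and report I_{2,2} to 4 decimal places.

I_{0,0} (trapezoid, 1 panel, h=2.1000): -0.379130
I_{1,0} (trapezoid, 2 panels, h=1.0500): 1.123860
I_{2,0} (trapezoid, 4 panels, h=0.5250): 1.454893
I_{1,1} = 1.123860 + (1.123860 − (-0.379130))/3 = 1.624857
I_{2,1} = 1.454893 + (1.454893 − 1.123860)/3 = 1.565237
I_{2,2} = 1.565237 + (1.565237 − 1.624857)/15 = 1.561262

1.5613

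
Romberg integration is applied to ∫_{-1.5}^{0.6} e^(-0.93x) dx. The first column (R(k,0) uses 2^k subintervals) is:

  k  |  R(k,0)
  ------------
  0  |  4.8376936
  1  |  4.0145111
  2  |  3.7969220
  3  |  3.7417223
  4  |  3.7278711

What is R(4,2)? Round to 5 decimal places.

3.72325

Richardson extrapolation on the trapezoidal column (denominator 4−1=3):
R(3,1) = (4·3.7417223 − 3.7969220) / 3 = 3.7233224
R(4,1) = (4·3.7278711 − 3.7417223) / 3 = 3.7232540
R(4,2) = 3.7232540 + (3.7232540 − 3.7233224)/15 = 3.7232494
(Column j=1 coincides with Simpson's rule on the same nodes.)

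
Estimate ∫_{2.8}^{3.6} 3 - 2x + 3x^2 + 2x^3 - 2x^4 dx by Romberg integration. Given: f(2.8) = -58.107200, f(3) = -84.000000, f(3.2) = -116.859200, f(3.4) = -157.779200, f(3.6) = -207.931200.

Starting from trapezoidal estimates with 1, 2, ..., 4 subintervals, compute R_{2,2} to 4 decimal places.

-97.7912

R_{0,0} (trapezoid, 1 panel, h=0.8000): -106.415360
R_{1,0} (trapezoid, 2 panels, h=0.4000): -99.951360
R_{2,0} (trapezoid, 4 panels, h=0.2000): -98.331520
R_{1,1} = -99.951360 + (-99.951360 − (-106.415360))/3 = -97.796693
R_{2,1} = -98.331520 + (-98.331520 − (-99.951360))/3 = -97.791573
R_{2,2} = -97.791573 + (-97.791573 − (-97.796693))/15 = -97.791232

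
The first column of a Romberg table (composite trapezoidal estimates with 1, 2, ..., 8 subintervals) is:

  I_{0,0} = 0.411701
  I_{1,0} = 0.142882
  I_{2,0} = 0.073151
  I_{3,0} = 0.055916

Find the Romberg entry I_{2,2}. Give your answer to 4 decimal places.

0.0497

I_{1,1} = (4·0.142882 − 0.411701) / 3 = 0.053276
I_{2,1} = (4·0.073151 − 0.142882) / 3 = 0.049907
I_{2,2} = (16·0.049907 − 0.053276) / 15 = 0.049682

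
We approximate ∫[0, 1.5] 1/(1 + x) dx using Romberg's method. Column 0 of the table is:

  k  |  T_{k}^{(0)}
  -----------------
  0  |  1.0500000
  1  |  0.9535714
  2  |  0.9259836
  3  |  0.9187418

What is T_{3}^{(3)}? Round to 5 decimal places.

T_{1}^{(1)} = 0.9535714 + (0.9535714 − 1.0500000)/3 = 0.9214285
T_{2}^{(1)} = 0.9259836 + (0.9259836 − 0.9535714)/3 = 0.9167877
T_{3}^{(1)} = (4·0.9187418 − 0.9259836) / 3 = 0.9163279
T_{2}^{(2)} = 0.9167877 + (0.9167877 − 0.9214285)/15 = 0.9164783
T_{3}^{(2)} = 0.9163279 + (0.9163279 − 0.9167877)/15 = 0.9162972
T_{3}^{(3)} = 0.9162972 + (0.9162972 − 0.9164783)/63 = 0.9162943
(Column j=1 coincides with Simpson's rule on the same nodes.)

0.91629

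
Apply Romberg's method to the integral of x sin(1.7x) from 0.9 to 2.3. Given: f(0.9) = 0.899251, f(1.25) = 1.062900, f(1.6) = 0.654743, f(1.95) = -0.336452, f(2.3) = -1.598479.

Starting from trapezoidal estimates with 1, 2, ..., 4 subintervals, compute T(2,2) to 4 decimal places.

0.4077

T(0,0) (trapezoid, 1 panel, h=1.4000): -0.489460
T(1,0) (trapezoid, 2 panels, h=0.7000): 0.213590
T(2,0) (trapezoid, 4 panels, h=0.3500): 0.361052
T(1,1) = 0.213590 + (0.213590 − (-0.489460))/3 = 0.447940
T(2,1) = 0.361052 + (0.361052 − 0.213590)/3 = 0.410206
T(2,2) = 0.410206 + (0.410206 − 0.447940)/15 = 0.407690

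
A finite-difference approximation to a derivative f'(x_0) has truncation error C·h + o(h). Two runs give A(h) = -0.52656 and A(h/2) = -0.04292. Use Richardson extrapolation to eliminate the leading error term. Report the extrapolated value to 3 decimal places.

The leading error scales as h; refining by a factor of 2 reduces it by 2^1 = 2.
Extrapolated value = (2·A(h/2) − A(h)) / (2 − 1)
= (2·(-0.04292) − (-0.52656)) / 1
= 0.44072 / 1 = 0.44072

0.441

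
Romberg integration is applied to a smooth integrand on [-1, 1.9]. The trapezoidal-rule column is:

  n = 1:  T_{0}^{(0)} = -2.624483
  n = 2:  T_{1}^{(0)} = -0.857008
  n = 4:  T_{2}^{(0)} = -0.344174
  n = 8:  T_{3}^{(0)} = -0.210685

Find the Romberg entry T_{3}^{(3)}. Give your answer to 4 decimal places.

Richardson extrapolation on the trapezoidal column (denominator 4−1=3):
T_{1}^{(1)} = (4·(-0.857008) − (-2.624483)) / 3 = -0.267850
T_{2}^{(1)} = -0.344174 + (-0.344174 − (-0.857008))/3 = -0.173229
T_{3}^{(1)} = (4·(-0.210685) − (-0.344174)) / 3 = -0.166189
T_{2}^{(2)} = -0.173229 + (-0.173229 − (-0.267850))/15 = -0.166921
T_{3}^{(2)} = (16·(-0.166189) − (-0.173229)) / 15 = -0.165720
T_{3}^{(3)} = (64·(-0.165720) − (-0.166921)) / 63 = -0.165701

-0.1657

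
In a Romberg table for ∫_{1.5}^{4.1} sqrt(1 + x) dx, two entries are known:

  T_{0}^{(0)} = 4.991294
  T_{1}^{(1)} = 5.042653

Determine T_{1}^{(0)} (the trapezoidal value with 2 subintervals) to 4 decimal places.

From T_{1}^{(1)} = (4·T_{1}^{(0)} − T_{0}^{(0)})/3, solve for T_{1}^{(0)}:
4·T_{1}^{(0)} = 3·5.042653 + 4.991294 = 20.119253
T_{1}^{(0)} = 5.029813

5.0298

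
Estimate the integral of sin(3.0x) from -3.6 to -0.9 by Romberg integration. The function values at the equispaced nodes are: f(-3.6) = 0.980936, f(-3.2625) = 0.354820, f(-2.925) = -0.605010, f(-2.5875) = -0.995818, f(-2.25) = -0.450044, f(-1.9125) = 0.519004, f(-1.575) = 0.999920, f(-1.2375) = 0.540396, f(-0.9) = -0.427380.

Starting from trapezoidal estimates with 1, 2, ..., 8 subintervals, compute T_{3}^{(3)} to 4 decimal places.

T_{0}^{(0)} (trapezoid, 1 panel, h=2.7000): 0.747301
T_{1}^{(0)} (trapezoid, 2 panels, h=1.3500): -0.233909
T_{2}^{(0)} (trapezoid, 4 panels, h=0.6750): 0.149610
T_{3}^{(0)} (trapezoid, 8 panels, h=0.3375): 0.216016
T_{1}^{(1)} = -0.233909 + (-0.233909 − 0.747301)/3 = -0.560979
T_{2}^{(1)} = 0.149610 + (0.149610 − (-0.233909))/3 = 0.277450
T_{3}^{(1)} = 0.216016 + (0.216016 − 0.149610)/3 = 0.238151
T_{2}^{(2)} = 0.277450 + (0.277450 − (-0.560979))/15 = 0.333345
T_{3}^{(2)} = 0.238151 + (0.238151 − 0.277450)/15 = 0.235531
T_{3}^{(3)} = 0.235531 + (0.235531 − 0.333345)/63 = 0.233978

0.2340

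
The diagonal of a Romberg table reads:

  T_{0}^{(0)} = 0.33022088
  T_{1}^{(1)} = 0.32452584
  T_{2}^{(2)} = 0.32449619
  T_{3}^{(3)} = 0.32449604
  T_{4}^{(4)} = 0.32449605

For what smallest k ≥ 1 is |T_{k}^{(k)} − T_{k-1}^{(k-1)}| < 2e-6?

|T_{1}^{(1)} − T_{0}^{(0)}| = 0.00569504 ≥ 2e-6
|T_{2}^{(2)} − T_{1}^{(1)}| = 0.00002965 ≥ 2e-6
|T_{3}^{(3)} − T_{2}^{(2)}| = 0.00000015 < 2e-6

k = 3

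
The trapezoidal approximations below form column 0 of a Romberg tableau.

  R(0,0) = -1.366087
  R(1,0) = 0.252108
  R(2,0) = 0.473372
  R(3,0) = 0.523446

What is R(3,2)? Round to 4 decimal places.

0.5397

Richardson extrapolation on the trapezoidal column (denominator 4−1=3):
R(2,1) = (4·0.473372 − 0.252108) / 3 = 0.547127
R(3,1) = 0.523446 + (0.523446 − 0.473372)/3 = 0.540137
R(3,2) = 0.540137 + (0.540137 − 0.547127)/15 = 0.539671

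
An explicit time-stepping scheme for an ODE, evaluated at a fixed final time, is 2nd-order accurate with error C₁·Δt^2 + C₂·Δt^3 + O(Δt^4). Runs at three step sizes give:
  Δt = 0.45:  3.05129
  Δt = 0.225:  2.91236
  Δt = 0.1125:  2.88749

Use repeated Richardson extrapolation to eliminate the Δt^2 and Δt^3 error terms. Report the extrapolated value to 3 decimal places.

First eliminate the Δt^2 term (factor 2^2 = 4):
  B₁ = (4·2.91236 − 3.05129)/3 = 2.86605
  B₂ = (4·2.88749 − 2.91236)/3 = 2.87920
Then eliminate the Δt^3 term (factor 2^3 = 8):
  (8·2.87920 − 2.86605)/7 = 2.88108

2.881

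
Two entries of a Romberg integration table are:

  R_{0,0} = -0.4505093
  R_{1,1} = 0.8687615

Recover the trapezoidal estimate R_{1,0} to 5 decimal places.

0.53894

From R_{1,1} = (4·R_{1,0} − R_{0,0})/3, solve for R_{1,0}:
4·R_{1,0} = 3·0.8687615 + (-0.4505093) = 2.1557752
R_{1,0} = 0.5389438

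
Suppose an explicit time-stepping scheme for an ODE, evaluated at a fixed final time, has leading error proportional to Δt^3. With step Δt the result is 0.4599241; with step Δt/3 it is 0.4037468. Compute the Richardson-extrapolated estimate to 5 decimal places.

0.40159

The leading error scales as Δt^3; refining by a factor of 3 reduces it by 3^3 = 27.
Extrapolated value = (27·A(Δt/3) − A(Δt)) / (27 − 1)
= (27·0.4037468 − 0.4599241) / 26
= 10.4412395 / 26 = 0.4015861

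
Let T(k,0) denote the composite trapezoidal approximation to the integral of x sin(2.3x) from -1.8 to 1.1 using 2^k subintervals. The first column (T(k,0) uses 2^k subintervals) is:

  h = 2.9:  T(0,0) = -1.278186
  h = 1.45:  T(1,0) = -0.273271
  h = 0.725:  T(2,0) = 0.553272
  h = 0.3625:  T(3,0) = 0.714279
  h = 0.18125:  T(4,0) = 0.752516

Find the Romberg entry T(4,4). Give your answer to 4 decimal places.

0.7651

Richardson extrapolation on the trapezoidal column (denominator 4−1=3):
T(1,1) = -0.273271 + (-0.273271 − (-1.278186))/3 = 0.061701
T(2,1) = (4·0.553272 − (-0.273271)) / 3 = 0.828786
T(3,1) = 0.714279 + (0.714279 − 0.553272)/3 = 0.767948
T(4,1) = 0.752516 + (0.752516 − 0.714279)/3 = 0.765262
T(2,2) = 0.828786 + (0.828786 − 0.061701)/15 = 0.879925
T(3,2) = 0.767948 + (0.767948 − 0.828786)/15 = 0.763892
T(4,2) = (16·0.765262 − 0.767948) / 15 = 0.765083
T(3,3) = 0.763892 + (0.763892 − 0.879925)/63 = 0.762050
T(4,3) = (64·0.765083 − 0.763892) / 63 = 0.765102
T(4,4) = (256·0.765102 − 0.762050) / 255 = 0.765114
(Column j=1 coincides with Simpson's rule on the same nodes.)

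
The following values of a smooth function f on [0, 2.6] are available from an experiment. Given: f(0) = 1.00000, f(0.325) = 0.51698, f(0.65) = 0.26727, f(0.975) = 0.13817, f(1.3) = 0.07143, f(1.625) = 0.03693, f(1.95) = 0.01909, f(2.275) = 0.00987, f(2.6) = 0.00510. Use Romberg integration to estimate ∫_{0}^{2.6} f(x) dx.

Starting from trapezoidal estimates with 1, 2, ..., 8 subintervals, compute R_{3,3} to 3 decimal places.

0.490

R_{0,0} (trapezoid, 1 panel, h=2.6000): 1.30663
R_{1,0} (trapezoid, 2 panels, h=1.3000): 0.74617
R_{2,0} (trapezoid, 4 panels, h=0.6500): 0.55922
R_{3,0} (trapezoid, 8 panels, h=0.3250): 0.50774
R_{1,1} = 0.74617 + (0.74617 − 1.30663)/3 = 0.55935
R_{2,1} = 0.55922 + (0.55922 − 0.74617)/3 = 0.49690
R_{3,1} = 0.50774 + (0.50774 − 0.55922)/3 = 0.49058
R_{2,2} = 0.49690 + (0.49690 − 0.55935)/15 = 0.49274
R_{3,2} = 0.49058 + (0.49058 − 0.49690)/15 = 0.49016
R_{3,3} = 0.49016 + (0.49016 − 0.49274)/63 = 0.49012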